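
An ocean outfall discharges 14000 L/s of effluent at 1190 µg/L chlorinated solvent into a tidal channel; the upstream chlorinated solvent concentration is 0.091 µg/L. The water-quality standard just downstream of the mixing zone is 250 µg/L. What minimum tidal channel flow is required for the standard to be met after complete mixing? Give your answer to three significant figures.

Set C_mix = 250: (Q·0.09100 + 14000·1190) / (Q + 14000) = 250
→ Q = 14000·(1190 − 250)/(250 − 0.09100) = 52660 L/s.

52700 L/s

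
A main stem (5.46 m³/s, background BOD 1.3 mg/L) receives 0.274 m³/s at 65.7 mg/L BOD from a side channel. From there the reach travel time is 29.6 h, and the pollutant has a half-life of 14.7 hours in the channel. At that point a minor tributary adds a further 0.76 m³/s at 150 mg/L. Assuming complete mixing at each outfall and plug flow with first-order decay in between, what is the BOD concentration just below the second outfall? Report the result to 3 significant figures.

Conservation of mass: C = (5.460·1.300 + 0.2740·65.70) / 5.734 = 25.10/5.734 = 4.377 mg/L; combined flow 5.734 m³/s.
Half-life 14.7 h → k = ln 2 / 14.7 = 0.04715 h⁻¹ = 1.132 d⁻¹.
After decay, C = 4.377 × e^(−kt) = 4.377 × 0.2477 = 1.084 mg/L.
At the second outfall, C = (5.734·1.084 + 0.7600·150.0) / (5.734 + 0.7600) = 18.51 mg/L.

18.5 mg/L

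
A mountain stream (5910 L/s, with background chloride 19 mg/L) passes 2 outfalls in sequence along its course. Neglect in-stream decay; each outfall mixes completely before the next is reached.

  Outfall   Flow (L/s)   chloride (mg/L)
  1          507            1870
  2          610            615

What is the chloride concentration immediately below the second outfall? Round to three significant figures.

204 mg/L

Outfall 1: combined Q = 6417 L/s; C = (5910·19.00 + 507.0·1870)/6417 = 165.2 mg/L.
Outfall 2: combined Q = 7027 L/s; C = (6417·165.2 + 610.0·615.0)/7027 = 204.3 mg/L.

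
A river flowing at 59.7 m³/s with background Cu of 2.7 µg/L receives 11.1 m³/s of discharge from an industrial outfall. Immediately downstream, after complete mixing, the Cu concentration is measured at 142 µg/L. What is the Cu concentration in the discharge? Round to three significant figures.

891 µg/L

Mass balance: 59.70·2.700 + 11.10·Cₑ = 70.80·142.0
→ Cₑ = (70.80·142.0 − 59.70·2.700) / 11.10 = 891.2 µg/L.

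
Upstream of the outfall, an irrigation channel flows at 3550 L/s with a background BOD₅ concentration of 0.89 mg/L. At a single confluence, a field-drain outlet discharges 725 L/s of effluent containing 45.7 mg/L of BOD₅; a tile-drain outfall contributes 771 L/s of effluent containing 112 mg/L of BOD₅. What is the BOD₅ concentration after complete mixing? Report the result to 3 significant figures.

24.3 mg/L

Conservation of mass: C = (3550·0.8900 + 725.0·45.70 + 771.0·112.0) / 5046 = 122600/5046 = 24.31 mg/L.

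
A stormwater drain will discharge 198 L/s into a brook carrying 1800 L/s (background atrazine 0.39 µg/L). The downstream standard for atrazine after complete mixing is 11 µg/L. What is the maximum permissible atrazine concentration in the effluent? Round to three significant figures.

At the limit, (Qr·Cr + Qe·Cₑ)/(Qr + Qe) = 11:
Cₑ = (1998·11 − 1800·0.3900) / 198.0 = 107.5 µg/L.

107 µg/L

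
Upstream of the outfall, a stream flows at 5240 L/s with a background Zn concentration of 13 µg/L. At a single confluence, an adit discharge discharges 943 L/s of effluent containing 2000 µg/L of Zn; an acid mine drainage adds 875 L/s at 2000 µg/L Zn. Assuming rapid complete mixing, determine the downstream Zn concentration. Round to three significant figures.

Mixed concentration C = ΣQC/ΣQ = (5240·13.00 + 943.0·2000 + 875.0·2000) / 7058 = 3704000/7058 = 524.8 µg/L.

525 µg/L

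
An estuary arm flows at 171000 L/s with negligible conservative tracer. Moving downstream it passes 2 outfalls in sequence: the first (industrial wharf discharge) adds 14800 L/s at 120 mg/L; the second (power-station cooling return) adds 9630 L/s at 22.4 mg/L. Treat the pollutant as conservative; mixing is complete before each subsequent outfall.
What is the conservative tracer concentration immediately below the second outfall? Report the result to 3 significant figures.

10.2 mg/L

Below outfall 1: Q → 185800 L/s, C = (171000·0 + 14800·120.0)/185800 = 9.559 mg/L.
Below outfall 2: Q → 195400 L/s, C = (185800·9.559 + 9630·22.40)/195400 = 10.19 mg/L.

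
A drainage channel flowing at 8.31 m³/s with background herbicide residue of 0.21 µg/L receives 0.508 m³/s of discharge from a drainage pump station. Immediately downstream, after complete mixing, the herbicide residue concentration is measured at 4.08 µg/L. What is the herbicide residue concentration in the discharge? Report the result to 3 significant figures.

Mass balance: 8.310·0.2100 + 0.5080·Cₑ = 8.818·4.080
→ Cₑ = (8.818·4.080 − 8.310·0.2100) / 0.5080 = 67.39 µg/L.

67.4 µg/L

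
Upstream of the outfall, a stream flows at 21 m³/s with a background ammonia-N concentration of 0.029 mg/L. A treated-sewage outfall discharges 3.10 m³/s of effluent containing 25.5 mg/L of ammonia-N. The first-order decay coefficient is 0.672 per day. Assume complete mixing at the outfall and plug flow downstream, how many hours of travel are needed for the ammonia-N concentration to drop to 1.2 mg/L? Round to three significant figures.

Flow-weighted average: C = (21.00·0.02900 + 3.100·25.50) / 24.10 = 79.66/24.10 = 3.305 mg/L.
3.305·exp(−k·t) = 1.2 → t = ln(3.305/1.2)/k = 130300 s = 36.19 h.

36.2 h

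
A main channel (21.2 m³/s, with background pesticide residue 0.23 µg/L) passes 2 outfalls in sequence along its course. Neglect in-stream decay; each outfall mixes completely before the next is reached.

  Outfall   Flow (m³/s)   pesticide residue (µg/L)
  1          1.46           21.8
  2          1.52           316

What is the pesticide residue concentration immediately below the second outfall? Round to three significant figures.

Outfall 1: combined Q = 22.66 m³/s; C = (21.20·0.2300 + 1.460·21.80)/22.66 = 1.620 µg/L.
Outfall 2: combined Q = 24.18 m³/s; C = (22.66·1.620 + 1.520·316.0)/24.18 = 21.38 µg/L.

21.4 µg/L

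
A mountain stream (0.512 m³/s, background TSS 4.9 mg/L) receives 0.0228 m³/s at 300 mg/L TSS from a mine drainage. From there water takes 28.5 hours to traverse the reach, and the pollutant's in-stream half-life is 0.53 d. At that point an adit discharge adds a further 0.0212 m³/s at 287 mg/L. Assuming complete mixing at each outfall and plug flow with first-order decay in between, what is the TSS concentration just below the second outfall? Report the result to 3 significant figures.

14.5 mg/L

After mixing, C = (0.5120·4.900 + 0.02280·300.0) / 0.5348 = 9.349/0.5348 = 17.48 mg/L; combined flow 0.5348 m³/s.
Half-life 0.53 d → k = ln 2 / 0.53 = 1.308 d⁻¹.
Applying C = C₀e^(−kt): 17.48 × 0.2116 = 3.699 mg/L.
At the second outfall, C = (0.5348·3.699 + 0.02120·287.0) / (0.5348 + 0.02120) = 14.50 mg/L.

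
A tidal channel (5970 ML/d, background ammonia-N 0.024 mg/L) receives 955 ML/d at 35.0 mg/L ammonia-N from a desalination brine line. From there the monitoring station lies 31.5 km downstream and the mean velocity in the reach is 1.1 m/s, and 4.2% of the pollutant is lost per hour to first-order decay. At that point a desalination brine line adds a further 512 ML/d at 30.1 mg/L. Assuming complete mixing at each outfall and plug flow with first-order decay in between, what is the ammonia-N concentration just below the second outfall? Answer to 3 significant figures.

Mass balance: C = (5970·0.02400 + 955.0·35.00) / 6925 = 33570/6925 = 4.847 mg/L; combined flow 6925 ML/d.
Travel time t = 31.5·1000 / 1.1 = 28640 s = 7.955 h.
4.2%/h lost → k = −ln(1 − 0.042) = 0.04291 h⁻¹.
After decay, C = 4.847 × e^(−kt) = 4.847 × 0.7108 = 3.446 mg/L.
Second outfall: C = (6925·3.446 + 512.0·30.10)/7437 = 5.281 mg/L.

5.28 mg/L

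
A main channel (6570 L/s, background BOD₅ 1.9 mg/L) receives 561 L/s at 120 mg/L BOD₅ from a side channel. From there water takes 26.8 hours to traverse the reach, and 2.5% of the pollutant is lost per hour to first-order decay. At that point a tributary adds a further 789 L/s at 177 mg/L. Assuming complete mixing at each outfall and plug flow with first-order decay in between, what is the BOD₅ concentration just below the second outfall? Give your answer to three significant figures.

22.7 mg/L

Conservation of mass: C = (6570·1.900 + 561.0·120.0) / 7131 = 79800/7131 = 11.19 mg/L; combined flow 7131 L/s.
2.5%/h lost → k = −ln(1 − 0.025) = 0.02532 h⁻¹.
Applying C = C₀e^(−kt): 11.19 × 0.5074 = 5.678 mg/L.
At the second outfall, C = (7131·5.678 + 789.0·177.0) / (7131 + 789.0) = 22.75 mg/L.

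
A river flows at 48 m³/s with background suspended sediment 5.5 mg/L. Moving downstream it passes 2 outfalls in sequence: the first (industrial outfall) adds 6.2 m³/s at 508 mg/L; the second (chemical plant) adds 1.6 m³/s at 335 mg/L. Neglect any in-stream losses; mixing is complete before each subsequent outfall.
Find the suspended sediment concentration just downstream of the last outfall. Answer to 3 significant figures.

After outfall 1: Q = 48.00 + 6.200 = 54.20 m³/s; C = (48.00·5.500 + 6.200·508.0)/54.20 = 62.98 mg/L.
After outfall 2: Q = 54.20 + 1.600 = 55.80 m³/s; C = (54.20·62.98 + 1.600·335.0)/55.80 = 70.78 mg/L.

70.8 mg/L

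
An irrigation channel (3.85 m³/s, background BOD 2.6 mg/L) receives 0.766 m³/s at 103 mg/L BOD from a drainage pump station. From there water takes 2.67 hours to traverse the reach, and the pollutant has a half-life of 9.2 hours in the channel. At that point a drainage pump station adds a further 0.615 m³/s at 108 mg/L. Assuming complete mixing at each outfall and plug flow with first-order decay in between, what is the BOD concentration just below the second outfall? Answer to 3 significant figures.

26.6 mg/L

Mixed concentration C = ΣQC/ΣQ = (3.850·2.600 + 0.7660·103.0) / 4.616 = 88.91/4.616 = 19.26 mg/L; combined flow 4.616 m³/s.
Half-life 9.2 h → k = ln 2 / 9.2 = 0.07534 h⁻¹ = 1.808 d⁻¹.
After decay, C = 19.26 × e^(−kt) = 19.26 × 0.8178 = 15.75 mg/L.
At the second outfall, C = (4.616·15.75 + 0.6150·108.0) / (4.616 + 0.6150) = 26.60 mg/L.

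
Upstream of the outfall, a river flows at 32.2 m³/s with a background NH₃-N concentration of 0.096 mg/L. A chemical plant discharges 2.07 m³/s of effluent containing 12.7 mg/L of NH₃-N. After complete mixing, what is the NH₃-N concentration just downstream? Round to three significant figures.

0.857 mg/L

Mixed concentration C = ΣQC/ΣQ = (32.20·0.09600 + 2.070·12.70) / 34.27 = 29.38/34.27 = 0.8573 mg/L.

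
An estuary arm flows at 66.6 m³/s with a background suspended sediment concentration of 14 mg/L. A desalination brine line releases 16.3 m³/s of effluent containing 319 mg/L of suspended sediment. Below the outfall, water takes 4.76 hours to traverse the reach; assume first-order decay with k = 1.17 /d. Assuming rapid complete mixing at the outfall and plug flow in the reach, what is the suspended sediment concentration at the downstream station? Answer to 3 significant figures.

58.7 mg/L

Conservation of mass: C = (66.60·14.00 + 16.30·319.0) / 82.90 = 6132/82.90 = 73.97 mg/L.
After decay, C = 73.97 × e^(−kt) = 73.97 × 0.7929 = 58.65 mg/L.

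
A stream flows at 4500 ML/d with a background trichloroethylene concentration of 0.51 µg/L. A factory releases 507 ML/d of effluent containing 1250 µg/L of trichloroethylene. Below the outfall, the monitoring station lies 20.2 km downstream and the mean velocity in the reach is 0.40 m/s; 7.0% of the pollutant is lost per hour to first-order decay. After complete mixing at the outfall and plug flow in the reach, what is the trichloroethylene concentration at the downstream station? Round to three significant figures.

45.9 µg/L

After mixing, C = (4500·0.5100 + 507.0·1250) / 5007 = 636000/5007 = 127.0 µg/L.
Travel time t = 20.2·1000 / 0.40 = 50500 s = 14.03 h.
7.0%/h lost → k = −ln(1 − 0.07) = 0.07257 h⁻¹.
Decay over the reach: 127.0·exp(−kt) = 127.0·0.3613 = 45.90 µg/L.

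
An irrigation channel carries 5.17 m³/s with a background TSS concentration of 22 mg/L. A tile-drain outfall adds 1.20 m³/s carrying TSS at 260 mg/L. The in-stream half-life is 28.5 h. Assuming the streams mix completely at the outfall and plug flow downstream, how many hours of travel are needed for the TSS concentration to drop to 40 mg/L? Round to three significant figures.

Mass balance: C = (5.170·22.00 + 1.200·260.0) / 6.370 = 425.7/6.370 = 66.84 mg/L.
Half-life 28.5 h → k = ln 2 / 28.5 = 0.02432 h⁻¹ = 0.5837 d⁻¹.
66.84·exp(−k·t) = 40 → t = ln(66.84/40)/k = 75990 s = 21.11 h.

21.1 h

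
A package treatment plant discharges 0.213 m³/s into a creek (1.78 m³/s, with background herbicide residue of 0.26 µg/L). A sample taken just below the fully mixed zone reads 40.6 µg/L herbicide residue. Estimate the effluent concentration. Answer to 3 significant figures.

Mass balance: 1.780·0.2600 + 0.2130·Cₑ = 1.993·40.60
→ Cₑ = (1.993·40.60 − 1.780·0.2600) / 0.2130 = 377.7 µg/L.

378 µg/L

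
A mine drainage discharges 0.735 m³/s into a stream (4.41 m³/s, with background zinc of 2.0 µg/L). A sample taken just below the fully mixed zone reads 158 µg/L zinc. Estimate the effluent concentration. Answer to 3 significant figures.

Mass balance: 4.410·2.000 + 0.7350·Cₑ = 5.145·158.0
→ Cₑ = (5.145·158.0 − 4.410·2.000) / 0.7350 = 1094 µg/L.

1090 µg/L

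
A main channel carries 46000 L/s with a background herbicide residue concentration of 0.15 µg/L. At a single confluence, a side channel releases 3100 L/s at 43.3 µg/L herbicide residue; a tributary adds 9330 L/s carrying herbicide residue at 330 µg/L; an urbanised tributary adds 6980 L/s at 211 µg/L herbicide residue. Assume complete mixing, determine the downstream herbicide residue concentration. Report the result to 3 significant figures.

Flow-weighted average: C = (46000·0.1500 + 3100·43.30 + 9330·330.0 + 6980·211.0) / 65410 = 4693000/65410 = 71.74 µg/L.

71.7 µg/L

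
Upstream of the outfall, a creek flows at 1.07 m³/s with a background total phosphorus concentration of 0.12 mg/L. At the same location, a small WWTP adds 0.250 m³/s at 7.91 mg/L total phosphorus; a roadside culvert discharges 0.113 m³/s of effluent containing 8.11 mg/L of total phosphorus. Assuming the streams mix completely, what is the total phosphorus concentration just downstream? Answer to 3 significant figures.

Conservation of mass: C = (1.070·0.1200 + 0.2500·7.910 + 0.1130·8.110) / 1.433 = 3.022/1.433 = 2.109 mg/L.

2.11 mg/L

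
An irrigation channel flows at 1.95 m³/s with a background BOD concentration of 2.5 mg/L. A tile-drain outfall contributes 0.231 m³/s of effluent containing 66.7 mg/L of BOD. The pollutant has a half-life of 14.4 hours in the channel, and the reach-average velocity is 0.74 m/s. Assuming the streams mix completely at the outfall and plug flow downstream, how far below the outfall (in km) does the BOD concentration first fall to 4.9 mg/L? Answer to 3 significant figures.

After mixing, C = (1.950·2.500 + 0.2310·66.70) / 2.181 = 20.28/2.181 = 9.300 mg/L.
Half-life 14.4 h → k = ln 2 / 14.4 = 0.04814 h⁻¹ = 1.155 d⁻¹.
Set 9.300·exp(−k·t) = 4.9 → t = ln(9.300/4.9)/k = 47920 s = 13.31 h.
Distance = v·t = 0.74·47920 = 35460 m = 35.46 km.

35.5 km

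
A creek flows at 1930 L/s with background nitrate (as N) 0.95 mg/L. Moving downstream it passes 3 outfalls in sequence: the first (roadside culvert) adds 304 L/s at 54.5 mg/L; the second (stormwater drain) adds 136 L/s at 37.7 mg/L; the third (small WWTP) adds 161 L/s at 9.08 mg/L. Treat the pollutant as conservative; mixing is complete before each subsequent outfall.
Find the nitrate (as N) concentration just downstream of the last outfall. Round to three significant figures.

Below outfall 1: Q → 2234 L/s, C = (1930·0.9500 + 304.0·54.50)/2234 = 8.237 mg/L.
Below outfall 2: Q → 2370 L/s, C = (2234·8.237 + 136.0·37.70)/2370 = 9.928 mg/L.
Below outfall 3: Q → 2531 L/s, C = (2370·9.928 + 161.0·9.080)/2531 = 9.874 mg/L.

9.87 mg/L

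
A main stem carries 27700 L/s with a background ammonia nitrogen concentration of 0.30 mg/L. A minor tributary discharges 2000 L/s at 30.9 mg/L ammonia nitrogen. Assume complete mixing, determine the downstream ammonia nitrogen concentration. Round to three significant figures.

Conservation of mass: C = (27700·0.3000 + 2000·30.90) / 29700 = 70110/29700 = 2.361 mg/L.

2.36 mg/L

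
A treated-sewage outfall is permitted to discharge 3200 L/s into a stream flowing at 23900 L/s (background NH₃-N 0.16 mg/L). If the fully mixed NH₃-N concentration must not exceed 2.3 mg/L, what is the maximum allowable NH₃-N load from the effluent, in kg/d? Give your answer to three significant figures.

5050 kg/d

Mass balance at the limit: 23900·0.1600 + 3200·Cₑ = 27100·2.3 → Cₑ = 18.28 mg/L.
3200 L/s = 3.200 m³/s. Load = 3.200 m³/s × 18.28 g/m³ × 86 400 s/d = 5055 kg/d.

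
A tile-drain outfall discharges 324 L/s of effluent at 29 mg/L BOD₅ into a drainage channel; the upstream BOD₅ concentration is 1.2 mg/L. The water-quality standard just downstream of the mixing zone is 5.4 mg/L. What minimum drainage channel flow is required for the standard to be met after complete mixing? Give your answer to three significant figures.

1820 L/s

Set C_mix = 5.4: (Q·1.200 + 324.0·29.00) / (Q + 324.0) = 5.4
→ Q = 324.0·(29.00 − 5.4)/(5.4 − 1.200) = 1821 L/s.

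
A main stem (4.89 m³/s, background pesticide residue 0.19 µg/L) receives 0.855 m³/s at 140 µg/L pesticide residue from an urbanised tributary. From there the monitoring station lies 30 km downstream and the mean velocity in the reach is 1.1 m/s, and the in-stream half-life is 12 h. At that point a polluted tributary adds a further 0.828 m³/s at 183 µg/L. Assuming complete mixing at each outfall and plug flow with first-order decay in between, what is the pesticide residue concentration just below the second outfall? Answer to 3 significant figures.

Mixed concentration C = ΣQC/ΣQ = (4.890·0.1900 + 0.8550·140.0) / 5.745 = 120.6/5.745 = 21.00 µg/L; combined flow 5.745 m³/s.
Travel time t = 30·1000 / 1.1 = 27270 s = 7.576 h.
Half-life 12 h → k = ln 2 / 12 = 0.05776 h⁻¹ = 1.386 d⁻¹.
After decay, C = 21.00 × e^(−kt) = 21.00 × 0.6456 = 13.56 µg/L.
Second outfall: C = (5.745·13.56 + 0.8280·183.0)/6.573 = 34.90 µg/L.

34.9 µg/L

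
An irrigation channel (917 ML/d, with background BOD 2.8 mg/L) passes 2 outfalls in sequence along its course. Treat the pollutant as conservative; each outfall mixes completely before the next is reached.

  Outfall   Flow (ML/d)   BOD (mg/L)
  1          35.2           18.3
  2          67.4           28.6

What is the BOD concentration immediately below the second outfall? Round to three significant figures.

After outfall 1: Q = 917.0 + 35.20 = 952.2 ML/d; C = (917.0·2.800 + 35.20·18.30)/952.2 = 3.373 mg/L.
After outfall 2: Q = 952.2 + 67.40 = 1020 ML/d; C = (952.2·3.373 + 67.40·28.60)/1020 = 5.041 mg/L.

5.04 mg/L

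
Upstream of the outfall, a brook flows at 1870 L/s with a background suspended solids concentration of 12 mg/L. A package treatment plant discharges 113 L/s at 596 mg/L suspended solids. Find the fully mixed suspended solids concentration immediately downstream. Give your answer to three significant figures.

After mixing, C = (1870·12.00 + 113.0·596.0) / 1983 = 89790/1983 = 45.28 mg/L.

45.3 mg/L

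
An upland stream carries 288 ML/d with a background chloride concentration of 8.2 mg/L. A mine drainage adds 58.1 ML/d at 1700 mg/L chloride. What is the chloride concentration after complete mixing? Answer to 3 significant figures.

Conservation of mass: C = (288.0·8.200 + 58.10·1700) / 346.1 = 101100/346.1 = 292.2 mg/L.

292 mg/L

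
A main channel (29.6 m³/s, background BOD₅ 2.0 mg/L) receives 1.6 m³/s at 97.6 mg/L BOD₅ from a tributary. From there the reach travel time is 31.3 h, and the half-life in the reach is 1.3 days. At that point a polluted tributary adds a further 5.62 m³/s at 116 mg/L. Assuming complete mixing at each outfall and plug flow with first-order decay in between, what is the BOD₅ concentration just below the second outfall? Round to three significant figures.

20.6 mg/L

After mixing, C = (29.60·2.000 + 1.600·97.60) / 31.20 = 215.4/31.20 = 6.903 mg/L; combined flow 31.20 m³/s.
Half-life 1.3 d → k = ln 2 / 1.3 = 0.5332 d⁻¹.
Decay over the reach: 6.903·exp(−kt) = 6.903·0.4989 = 3.444 mg/L.
At the second outfall, C = (31.20·3.444 + 5.620·116.0) / (31.20 + 5.620) = 20.62 mg/L.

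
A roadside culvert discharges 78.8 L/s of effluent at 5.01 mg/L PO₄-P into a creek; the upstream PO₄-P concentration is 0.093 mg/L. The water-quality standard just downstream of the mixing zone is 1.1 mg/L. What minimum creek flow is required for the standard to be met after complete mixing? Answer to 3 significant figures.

306 L/s

Set C_mix = 1.1: (Q·0.09300 + 78.80·5.010) / (Q + 78.80) = 1.1
→ Q = 78.80·(5.010 − 1.1)/(1.1 − 0.09300) = 306.0 L/s.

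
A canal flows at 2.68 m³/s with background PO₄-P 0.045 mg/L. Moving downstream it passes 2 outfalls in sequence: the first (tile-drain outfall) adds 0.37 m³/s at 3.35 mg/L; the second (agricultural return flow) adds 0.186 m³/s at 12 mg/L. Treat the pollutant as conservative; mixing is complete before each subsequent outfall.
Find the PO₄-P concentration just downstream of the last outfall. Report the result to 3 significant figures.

1.11 mg/L

Outfall 1: combined Q = 3.050 m³/s; C = (2.680·0.04500 + 0.3700·3.350)/3.050 = 0.4459 mg/L.
Outfall 2: combined Q = 3.236 m³/s; C = (3.050·0.4459 + 0.1860·12.00)/3.236 = 1.110 mg/L.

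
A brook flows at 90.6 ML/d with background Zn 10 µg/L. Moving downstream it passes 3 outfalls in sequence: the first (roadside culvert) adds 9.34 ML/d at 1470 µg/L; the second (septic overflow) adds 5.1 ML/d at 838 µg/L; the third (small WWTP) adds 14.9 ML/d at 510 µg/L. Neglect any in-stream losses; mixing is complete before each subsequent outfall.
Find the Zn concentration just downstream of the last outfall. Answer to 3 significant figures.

221 µg/L

After outfall 1: Q = 90.60 + 9.340 = 99.94 ML/d; C = (90.60·10.00 + 9.340·1470)/99.94 = 146.4 µg/L.
After outfall 2: Q = 99.94 + 5.100 = 105.0 ML/d; C = (99.94·146.4 + 5.100·838.0)/105.0 = 180.0 µg/L.
After outfall 3: Q = 105.0 + 14.90 = 119.9 ML/d; C = (105.0·180.0 + 14.90·510.0)/119.9 = 221.0 µg/L.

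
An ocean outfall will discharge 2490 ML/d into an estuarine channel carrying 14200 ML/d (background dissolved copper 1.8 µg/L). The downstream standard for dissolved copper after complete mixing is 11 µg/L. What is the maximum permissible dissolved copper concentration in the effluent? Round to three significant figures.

63.5 µg/L

At the limit, (Qr·Cr + Qe·Cₑ)/(Qr + Qe) = 11:
Cₑ = (16690·11 − 14200·1.800) / 2490 = 63.47 µg/L.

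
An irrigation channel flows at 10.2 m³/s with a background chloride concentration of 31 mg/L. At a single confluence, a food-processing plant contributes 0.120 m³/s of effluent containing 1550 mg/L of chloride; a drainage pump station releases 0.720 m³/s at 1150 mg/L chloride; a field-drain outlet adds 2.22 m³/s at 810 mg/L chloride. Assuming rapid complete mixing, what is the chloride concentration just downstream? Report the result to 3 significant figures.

Mass balance: C = (10.20·31.00 + 0.1200·1550 + 0.7200·1150 + 2.220·810.0) / 13.26 = 3128/13.26 = 235.9 mg/L.

236 mg/L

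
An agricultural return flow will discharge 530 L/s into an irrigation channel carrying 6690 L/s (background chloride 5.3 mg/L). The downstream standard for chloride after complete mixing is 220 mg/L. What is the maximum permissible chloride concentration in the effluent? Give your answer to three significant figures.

2930 mg/L

At the limit, (Qr·Cr + Qe·Cₑ)/(Qr + Qe) = 220:
Cₑ = (7220·220 − 6690·5.300) / 530.0 = 2930 mg/L.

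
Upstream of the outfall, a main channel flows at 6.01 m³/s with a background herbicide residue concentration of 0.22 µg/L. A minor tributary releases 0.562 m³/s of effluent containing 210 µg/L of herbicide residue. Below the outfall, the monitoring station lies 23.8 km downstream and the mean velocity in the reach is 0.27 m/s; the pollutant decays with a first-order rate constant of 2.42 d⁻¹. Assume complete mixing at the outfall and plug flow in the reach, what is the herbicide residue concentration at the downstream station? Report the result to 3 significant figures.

1.54 µg/L

Conservation of mass: C = (6.010·0.2200 + 0.5620·210.0) / 6.572 = 119.3/6.572 = 18.16 µg/L.
Travel time t = 23.8·1000 / 0.27 = 88150 s = 24.49 h.
Applying C = C₀e^(−kt): 18.16 × 0.08467 = 1.538 µg/L.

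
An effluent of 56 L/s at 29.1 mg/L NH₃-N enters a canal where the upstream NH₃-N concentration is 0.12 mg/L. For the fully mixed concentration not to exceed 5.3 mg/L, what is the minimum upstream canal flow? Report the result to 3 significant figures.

257 L/s

Set C_mix = 5.3: (Q·0.1200 + 56.00·29.10) / (Q + 56.00) = 5.3
→ Q = 56.00·(29.10 − 5.3)/(5.3 − 0.1200) = 257.3 L/s.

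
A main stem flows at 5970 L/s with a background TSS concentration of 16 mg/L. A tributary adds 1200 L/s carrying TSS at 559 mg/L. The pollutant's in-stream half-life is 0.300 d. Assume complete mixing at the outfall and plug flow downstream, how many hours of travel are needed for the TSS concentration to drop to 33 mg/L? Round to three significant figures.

12.2 h

Mixed concentration C = ΣQC/ΣQ = (5970·16.00 + 1200·559.0) / 7170 = 766300/7170 = 106.9 mg/L.
Half-life 0.300 d → k = ln 2 / 0.300 = 2.310 d⁻¹.
106.9·exp(−k·t) = 33 → t = ln(106.9/33)/k = 43950 s = 12.21 h.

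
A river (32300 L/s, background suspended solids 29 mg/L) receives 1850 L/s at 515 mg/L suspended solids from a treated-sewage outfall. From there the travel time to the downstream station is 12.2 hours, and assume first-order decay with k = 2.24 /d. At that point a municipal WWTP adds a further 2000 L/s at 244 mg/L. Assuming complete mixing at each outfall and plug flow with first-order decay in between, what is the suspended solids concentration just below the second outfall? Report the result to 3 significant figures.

30.2 mg/L

Mass balance: C = (32300·29.00 + 1850·515.0) / 34150 = 1889000/34150 = 55.33 mg/L; combined flow 34150 L/s.
Decay over the reach: 55.33·exp(−kt) = 55.33·0.3202 = 17.72 mg/L.
Second outfall: C = (34150·17.72 + 2000·244.0)/36150 = 30.24 mg/L.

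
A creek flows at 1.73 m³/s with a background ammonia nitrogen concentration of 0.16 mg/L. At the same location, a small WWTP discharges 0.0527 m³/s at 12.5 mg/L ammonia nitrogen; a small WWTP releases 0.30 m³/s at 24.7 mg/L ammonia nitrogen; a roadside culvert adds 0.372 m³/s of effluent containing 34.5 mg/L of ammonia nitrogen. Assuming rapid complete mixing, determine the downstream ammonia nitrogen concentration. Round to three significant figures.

Mass balance: C = (1.730·0.1600 + 0.05270·12.50 + 0.3000·24.70 + 0.3720·34.50) / 2.455 = 21.18/2.455 = 8.628 mg/L.

8.63 mg/L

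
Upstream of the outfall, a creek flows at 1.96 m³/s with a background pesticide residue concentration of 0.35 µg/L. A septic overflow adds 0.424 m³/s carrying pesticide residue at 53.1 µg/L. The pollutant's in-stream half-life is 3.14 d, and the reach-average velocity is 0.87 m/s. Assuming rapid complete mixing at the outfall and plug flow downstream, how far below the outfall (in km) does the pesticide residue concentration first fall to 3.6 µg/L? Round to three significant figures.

After mixing, C = (1.960·0.3500 + 0.4240·53.10) / 2.384 = 23.20/2.384 = 9.732 µg/L.
Half-life 3.14 d → k = ln 2 / 3.14 = 0.2207 d⁻¹.
Set 9.732·exp(−k·t) = 3.6 → t = ln(9.732/3.6)/k = 389200 s = 108.1 h.
Distance = v·t = 0.87·389200 = 338600 m = 338.6 km.

339 km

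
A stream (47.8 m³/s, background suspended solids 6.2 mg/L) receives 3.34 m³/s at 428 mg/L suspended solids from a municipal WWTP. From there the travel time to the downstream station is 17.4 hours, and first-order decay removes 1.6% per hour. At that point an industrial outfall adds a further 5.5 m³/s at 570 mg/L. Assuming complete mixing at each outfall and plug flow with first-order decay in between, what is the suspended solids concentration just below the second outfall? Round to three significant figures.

Flow-weighted average: C = (47.80·6.200 + 3.340·428.0) / 51.14 = 1726/51.14 = 33.75 mg/L; combined flow 51.14 m³/s.
1.6%/h lost → k = −ln(1 − 0.016) = 0.01613 h⁻¹.
Applying C = C₀e^(−kt): 33.75 × 0.7553 = 25.49 mg/L.
Second outfall: C = (51.14·25.49 + 5.500·570.0)/56.64 = 78.36 mg/L.

78.4 mg/L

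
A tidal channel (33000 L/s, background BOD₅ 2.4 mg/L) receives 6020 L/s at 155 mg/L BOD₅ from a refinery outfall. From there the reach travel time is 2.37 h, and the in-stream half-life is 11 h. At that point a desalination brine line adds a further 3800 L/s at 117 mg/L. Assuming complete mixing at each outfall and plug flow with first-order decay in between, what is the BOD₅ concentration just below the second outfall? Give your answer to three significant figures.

30.7 mg/L

Mixed concentration C = ΣQC/ΣQ = (33000·2.400 + 6020·155.0) / 39020 = 1012000/39020 = 25.94 mg/L; combined flow 39020 L/s.
Half-life 11 h → k = ln 2 / 11 = 0.06301 h⁻¹ = 1.512 d⁻¹.
After decay, C = 25.94 × e^(−kt) = 25.94 × 0.8613 = 22.34 mg/L.
Second outfall: C = (39020·22.34 + 3800·117.0)/42820 = 30.74 mg/L.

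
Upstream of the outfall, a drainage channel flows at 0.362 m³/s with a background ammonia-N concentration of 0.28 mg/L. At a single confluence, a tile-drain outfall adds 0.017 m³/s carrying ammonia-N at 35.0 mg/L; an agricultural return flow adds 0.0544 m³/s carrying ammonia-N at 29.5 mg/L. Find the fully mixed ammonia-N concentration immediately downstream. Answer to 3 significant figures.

Flow-weighted average: C = (0.3620·0.2800 + 0.01700·35.00 + 0.05440·29.50) / 0.4334 = 2.301/0.4334 = 5.310 mg/L.

5.31 mg/L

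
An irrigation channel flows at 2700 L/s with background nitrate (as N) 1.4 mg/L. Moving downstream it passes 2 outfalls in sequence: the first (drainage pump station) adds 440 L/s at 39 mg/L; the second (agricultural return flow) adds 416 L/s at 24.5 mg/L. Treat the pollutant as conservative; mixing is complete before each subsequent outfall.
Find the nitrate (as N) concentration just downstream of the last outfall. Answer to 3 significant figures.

Outfall 1: combined Q = 3140 L/s; C = (2700·1.400 + 440.0·39.00)/3140 = 6.669 mg/L.
Outfall 2: combined Q = 3556 L/s; C = (3140·6.669 + 416.0·24.50)/3556 = 8.755 mg/L.

8.75 mg/L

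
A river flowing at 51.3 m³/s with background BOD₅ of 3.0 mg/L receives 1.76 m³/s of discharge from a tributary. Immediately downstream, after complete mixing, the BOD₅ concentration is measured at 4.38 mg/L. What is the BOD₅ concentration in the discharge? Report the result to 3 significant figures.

44.6 mg/L

Mass balance: 51.30·3.000 + 1.760·Cₑ = 53.06·4.380
→ Cₑ = (53.06·4.380 − 51.30·3.000) / 1.760 = 44.60 mg/L.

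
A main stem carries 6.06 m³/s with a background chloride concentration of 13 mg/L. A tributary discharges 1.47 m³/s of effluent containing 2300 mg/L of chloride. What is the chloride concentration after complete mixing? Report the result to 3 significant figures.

459 mg/L

Conservation of mass: C = (6.060·13.00 + 1.470·2300) / 7.530 = 3460/7.530 = 459.5 mg/L.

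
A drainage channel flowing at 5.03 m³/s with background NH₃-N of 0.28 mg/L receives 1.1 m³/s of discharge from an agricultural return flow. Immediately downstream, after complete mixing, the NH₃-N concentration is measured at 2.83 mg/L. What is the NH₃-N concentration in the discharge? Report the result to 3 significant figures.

14.5 mg/L

Mass balance: 5.030·0.2800 + 1.100·Cₑ = 6.130·2.830
→ Cₑ = (6.130·2.830 − 5.030·0.2800) / 1.100 = 14.49 mg/L.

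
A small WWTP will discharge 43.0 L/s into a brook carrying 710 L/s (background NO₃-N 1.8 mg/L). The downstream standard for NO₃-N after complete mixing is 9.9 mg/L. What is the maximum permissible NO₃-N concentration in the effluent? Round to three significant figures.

At the limit, (Qr·Cr + Qe·Cₑ)/(Qr + Qe) = 9.9:
Cₑ = (753.0·9.9 − 710.0·1.800) / 43.00 = 143.6 mg/L.

144 mg/L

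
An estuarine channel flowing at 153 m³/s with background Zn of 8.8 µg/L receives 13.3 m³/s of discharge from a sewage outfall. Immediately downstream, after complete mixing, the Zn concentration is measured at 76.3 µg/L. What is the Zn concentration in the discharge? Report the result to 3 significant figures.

Mass balance: 153.0·8.800 + 13.30·Cₑ = 166.3·76.30
→ Cₑ = (166.3·76.30 − 153.0·8.800) / 13.30 = 852.8 µg/L.

853 µg/L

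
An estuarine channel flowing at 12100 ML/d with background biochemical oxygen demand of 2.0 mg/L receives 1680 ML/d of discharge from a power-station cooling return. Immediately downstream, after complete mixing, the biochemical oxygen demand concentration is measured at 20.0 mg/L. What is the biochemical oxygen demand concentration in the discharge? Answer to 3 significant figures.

Mass balance: 12100·2.000 + 1680·Cₑ = 13780·20.00
→ Cₑ = (13780·20.00 − 12100·2.000) / 1680 = 149.6 mg/L.

150 mg/L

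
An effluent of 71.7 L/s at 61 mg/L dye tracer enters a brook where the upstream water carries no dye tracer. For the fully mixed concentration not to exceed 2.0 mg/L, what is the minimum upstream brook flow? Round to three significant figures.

Set C_mix = 2.0: (Q·0 + 71.70·61.00) / (Q + 71.70) = 2.0
→ Q = 71.70·(61.00 − 2.0)/(2.0 − 0) = 2115 L/s.

2120 L/s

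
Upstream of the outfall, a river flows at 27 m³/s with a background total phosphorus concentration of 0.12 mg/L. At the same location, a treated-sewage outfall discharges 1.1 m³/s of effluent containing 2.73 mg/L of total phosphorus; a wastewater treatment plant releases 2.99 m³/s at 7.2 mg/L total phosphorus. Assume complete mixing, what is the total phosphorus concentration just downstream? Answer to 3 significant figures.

0.893 mg/L

After mixing, C = (27.00·0.1200 + 1.100·2.730 + 2.990·7.200) / 31.09 = 27.77/31.09 = 0.8932 mg/L.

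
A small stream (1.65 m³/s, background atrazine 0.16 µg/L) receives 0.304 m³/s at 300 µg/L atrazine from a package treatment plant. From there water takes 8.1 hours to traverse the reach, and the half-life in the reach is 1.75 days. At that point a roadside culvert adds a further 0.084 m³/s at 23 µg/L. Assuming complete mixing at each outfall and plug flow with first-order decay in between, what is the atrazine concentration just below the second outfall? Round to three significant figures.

Conservation of mass: C = (1.650·0.1600 + 0.3040·300.0) / 1.954 = 91.46/1.954 = 46.81 µg/L; combined flow 1.954 m³/s.
Half-life 1.75 d → k = ln 2 / 1.75 = 0.3961 d⁻¹.
First-order decay: C = 46.81·exp(−k·t) = 46.81·0.8749 = 40.95 µg/L.
Second outfall: C = (1.954·40.95 + 0.08400·23.00)/2.038 = 40.21 µg/L.

40.2 µg/L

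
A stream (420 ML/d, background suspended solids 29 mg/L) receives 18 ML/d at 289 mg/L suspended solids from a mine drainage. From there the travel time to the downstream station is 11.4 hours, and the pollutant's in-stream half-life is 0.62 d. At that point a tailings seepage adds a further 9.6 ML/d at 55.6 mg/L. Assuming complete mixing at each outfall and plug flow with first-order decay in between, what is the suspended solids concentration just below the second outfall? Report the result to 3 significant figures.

Mass balance: C = (420.0·29.00 + 18.00·289.0) / 438.0 = 17380/438.0 = 39.68 mg/L; combined flow 438.0 ML/d.
Half-life 0.62 d → k = ln 2 / 0.62 = 1.118 d⁻¹.
Decay over the reach: 39.68·exp(−kt) = 39.68·0.5880 = 23.33 mg/L.
Second outfall: C = (438.0·23.33 + 9.600·55.60)/447.6 = 24.03 mg/L.

24.0 mg/L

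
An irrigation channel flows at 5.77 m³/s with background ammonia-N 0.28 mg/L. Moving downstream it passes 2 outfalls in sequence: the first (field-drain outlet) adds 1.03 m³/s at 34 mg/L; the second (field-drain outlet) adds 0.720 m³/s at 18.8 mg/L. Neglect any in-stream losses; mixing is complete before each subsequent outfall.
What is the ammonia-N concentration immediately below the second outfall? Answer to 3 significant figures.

6.67 mg/L

Outfall 1: combined Q = 6.800 m³/s; C = (5.770·0.2800 + 1.030·34.00)/6.800 = 5.388 mg/L.
Outfall 2: combined Q = 7.520 m³/s; C = (6.800·5.388 + 0.7200·18.80)/7.520 = 6.672 mg/L.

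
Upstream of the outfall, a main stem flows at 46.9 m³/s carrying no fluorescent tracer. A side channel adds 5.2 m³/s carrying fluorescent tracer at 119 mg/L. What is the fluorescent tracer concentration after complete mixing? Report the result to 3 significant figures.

11.9 mg/L

Flow-weighted average: C = (46.90·0 + 5.200·119.0) / 52.10 = 618.8/52.10 = 11.88 mg/L.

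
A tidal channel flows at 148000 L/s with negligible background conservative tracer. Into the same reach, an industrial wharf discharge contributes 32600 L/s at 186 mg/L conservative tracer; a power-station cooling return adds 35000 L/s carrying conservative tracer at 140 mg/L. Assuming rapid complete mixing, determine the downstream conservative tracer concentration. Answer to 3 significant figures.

50.9 mg/L

Conservation of mass: C = (148000·0 + 32600·186.0 + 35000·140.0) / 215600 = 10960000/215600 = 50.85 mg/L.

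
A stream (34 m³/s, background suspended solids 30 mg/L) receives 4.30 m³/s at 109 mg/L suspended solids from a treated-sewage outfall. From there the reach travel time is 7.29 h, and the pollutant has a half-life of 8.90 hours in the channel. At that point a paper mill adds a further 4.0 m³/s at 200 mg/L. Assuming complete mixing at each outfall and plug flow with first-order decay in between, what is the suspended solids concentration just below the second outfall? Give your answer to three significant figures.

38.9 mg/L

Conservation of mass: C = (34.00·30.00 + 4.300·109.0) / 38.30 = 1489/38.30 = 38.87 mg/L; combined flow 38.30 m³/s.
Half-life 8.90 h → k = ln 2 / 8.90 = 0.07788 h⁻¹ = 1.869 d⁻¹.
After decay, C = 38.87 × e^(−kt) = 38.87 × 0.5668 = 22.03 mg/L.
At the second outfall, C = (38.30·22.03 + 4.000·200.0) / (38.30 + 4.000) = 38.86 mg/L.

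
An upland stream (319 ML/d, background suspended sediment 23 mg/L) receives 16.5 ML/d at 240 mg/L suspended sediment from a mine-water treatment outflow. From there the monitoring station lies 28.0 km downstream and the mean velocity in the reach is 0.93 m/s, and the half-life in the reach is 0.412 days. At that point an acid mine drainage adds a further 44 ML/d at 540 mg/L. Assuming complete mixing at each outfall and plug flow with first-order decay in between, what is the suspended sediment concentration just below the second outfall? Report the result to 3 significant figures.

Mixed concentration C = ΣQC/ΣQ = (319.0·23.00 + 16.50·240.0) / 335.5 = 11300/335.5 = 33.67 mg/L; combined flow 335.5 ML/d.
Travel time t = 28.0·1000 / 0.93 = 30110 s = 8.363 h.
Half-life 0.412 d → k = ln 2 / 0.412 = 1.682 d⁻¹.
Applying C = C₀e^(−kt): 33.67 × 0.5564 = 18.74 mg/L.
Second outfall: C = (335.5·18.74 + 44.00·540.0)/379.5 = 79.17 mg/L.

79.2 mg/L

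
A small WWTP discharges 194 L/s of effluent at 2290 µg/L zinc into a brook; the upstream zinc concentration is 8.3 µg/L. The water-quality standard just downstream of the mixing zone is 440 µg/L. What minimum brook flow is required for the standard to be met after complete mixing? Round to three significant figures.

831 L/s

Set C_mix = 440: (Q·8.300 + 194.0·2290) / (Q + 194.0) = 440
→ Q = 194.0·(2290 − 440)/(440 − 8.300) = 831.4 L/s.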